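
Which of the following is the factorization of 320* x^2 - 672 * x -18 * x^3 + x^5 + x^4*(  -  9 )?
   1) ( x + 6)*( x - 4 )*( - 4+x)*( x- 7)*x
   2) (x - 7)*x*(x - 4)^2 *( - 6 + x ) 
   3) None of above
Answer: 1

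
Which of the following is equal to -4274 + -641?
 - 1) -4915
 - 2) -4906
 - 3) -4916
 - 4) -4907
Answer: 1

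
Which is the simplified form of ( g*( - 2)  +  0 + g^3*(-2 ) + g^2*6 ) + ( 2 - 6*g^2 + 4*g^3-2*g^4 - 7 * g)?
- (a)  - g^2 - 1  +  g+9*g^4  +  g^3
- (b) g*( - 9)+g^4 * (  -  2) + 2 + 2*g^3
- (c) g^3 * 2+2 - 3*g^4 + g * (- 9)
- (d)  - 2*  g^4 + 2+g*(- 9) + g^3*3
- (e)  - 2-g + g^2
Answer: b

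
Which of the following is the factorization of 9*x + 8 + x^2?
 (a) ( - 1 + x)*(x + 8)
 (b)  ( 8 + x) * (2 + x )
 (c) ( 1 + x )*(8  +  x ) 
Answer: c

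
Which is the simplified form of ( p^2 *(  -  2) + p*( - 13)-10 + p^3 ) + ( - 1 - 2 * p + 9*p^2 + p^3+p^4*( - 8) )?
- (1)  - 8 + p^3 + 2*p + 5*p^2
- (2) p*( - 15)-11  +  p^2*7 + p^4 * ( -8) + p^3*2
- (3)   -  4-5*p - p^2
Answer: 2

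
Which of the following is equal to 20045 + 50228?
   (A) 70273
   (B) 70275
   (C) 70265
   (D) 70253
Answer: A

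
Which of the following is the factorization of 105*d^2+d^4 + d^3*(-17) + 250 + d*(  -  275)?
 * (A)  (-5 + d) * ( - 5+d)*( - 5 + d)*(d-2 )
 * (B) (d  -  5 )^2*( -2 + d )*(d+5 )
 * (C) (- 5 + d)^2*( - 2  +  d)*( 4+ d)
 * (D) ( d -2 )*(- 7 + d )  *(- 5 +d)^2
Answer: A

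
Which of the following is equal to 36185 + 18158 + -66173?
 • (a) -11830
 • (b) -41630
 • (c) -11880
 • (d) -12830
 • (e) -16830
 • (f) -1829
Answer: a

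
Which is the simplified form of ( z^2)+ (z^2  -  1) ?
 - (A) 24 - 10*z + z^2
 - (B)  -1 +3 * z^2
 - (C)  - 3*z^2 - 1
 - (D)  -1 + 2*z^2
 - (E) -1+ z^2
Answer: D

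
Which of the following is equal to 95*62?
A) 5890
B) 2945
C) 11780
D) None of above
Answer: A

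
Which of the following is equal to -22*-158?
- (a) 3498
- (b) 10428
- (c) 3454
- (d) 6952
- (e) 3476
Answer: e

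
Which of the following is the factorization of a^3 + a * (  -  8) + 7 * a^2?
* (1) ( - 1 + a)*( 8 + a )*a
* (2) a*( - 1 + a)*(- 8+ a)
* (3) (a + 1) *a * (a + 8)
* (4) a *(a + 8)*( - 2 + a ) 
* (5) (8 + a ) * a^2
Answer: 1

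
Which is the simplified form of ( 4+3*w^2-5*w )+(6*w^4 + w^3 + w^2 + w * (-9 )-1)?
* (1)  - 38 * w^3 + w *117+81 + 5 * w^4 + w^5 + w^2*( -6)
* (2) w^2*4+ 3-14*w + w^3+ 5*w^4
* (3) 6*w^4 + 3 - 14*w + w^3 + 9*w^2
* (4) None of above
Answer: 4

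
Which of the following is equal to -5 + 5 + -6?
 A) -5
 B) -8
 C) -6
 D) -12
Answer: C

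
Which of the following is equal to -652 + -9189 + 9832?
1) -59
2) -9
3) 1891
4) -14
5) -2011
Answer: 2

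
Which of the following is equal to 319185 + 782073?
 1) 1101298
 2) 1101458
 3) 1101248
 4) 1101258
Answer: 4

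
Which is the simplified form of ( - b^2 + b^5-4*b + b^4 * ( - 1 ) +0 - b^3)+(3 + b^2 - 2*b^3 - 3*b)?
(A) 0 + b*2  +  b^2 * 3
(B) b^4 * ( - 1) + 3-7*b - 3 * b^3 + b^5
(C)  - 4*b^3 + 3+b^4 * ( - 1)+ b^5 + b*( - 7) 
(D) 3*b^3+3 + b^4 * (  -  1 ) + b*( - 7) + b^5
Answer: B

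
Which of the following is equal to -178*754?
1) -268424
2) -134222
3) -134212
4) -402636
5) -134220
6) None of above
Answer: 3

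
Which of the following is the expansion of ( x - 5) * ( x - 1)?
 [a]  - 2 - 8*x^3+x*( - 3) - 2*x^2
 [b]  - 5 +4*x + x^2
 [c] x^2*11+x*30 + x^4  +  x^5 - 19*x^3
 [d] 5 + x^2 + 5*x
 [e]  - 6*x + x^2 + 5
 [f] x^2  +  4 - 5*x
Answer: e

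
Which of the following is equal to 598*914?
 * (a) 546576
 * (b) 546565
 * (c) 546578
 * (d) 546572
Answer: d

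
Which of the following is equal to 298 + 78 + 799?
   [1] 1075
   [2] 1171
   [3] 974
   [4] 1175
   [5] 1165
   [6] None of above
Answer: 4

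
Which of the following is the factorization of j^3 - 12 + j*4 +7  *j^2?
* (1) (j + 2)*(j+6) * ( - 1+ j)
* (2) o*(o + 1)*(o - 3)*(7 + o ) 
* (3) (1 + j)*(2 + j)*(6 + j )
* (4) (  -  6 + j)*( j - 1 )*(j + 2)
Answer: 1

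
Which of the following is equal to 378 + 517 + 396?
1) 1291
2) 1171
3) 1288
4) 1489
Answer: 1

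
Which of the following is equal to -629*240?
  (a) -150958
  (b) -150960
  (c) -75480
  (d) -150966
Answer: b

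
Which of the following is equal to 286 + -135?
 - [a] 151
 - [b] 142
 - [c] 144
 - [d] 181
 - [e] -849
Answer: a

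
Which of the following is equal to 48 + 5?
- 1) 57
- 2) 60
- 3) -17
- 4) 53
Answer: 4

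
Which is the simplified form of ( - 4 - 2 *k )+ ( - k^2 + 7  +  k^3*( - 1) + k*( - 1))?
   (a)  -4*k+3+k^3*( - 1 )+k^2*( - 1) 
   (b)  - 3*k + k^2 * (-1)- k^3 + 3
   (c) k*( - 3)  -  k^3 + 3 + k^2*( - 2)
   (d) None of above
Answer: b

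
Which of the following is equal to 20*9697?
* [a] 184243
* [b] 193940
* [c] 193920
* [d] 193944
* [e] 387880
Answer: b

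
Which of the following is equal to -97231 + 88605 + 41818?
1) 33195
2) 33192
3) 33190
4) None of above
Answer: 2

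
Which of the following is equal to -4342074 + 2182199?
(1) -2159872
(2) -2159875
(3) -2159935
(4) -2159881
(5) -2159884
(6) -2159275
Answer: 2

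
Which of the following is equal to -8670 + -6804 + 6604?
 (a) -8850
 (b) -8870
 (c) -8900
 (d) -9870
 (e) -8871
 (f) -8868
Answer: b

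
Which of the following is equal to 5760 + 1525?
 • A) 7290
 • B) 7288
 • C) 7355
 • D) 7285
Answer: D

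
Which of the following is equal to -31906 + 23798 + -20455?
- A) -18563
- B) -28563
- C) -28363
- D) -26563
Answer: B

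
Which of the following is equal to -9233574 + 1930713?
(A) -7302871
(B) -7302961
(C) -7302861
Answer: C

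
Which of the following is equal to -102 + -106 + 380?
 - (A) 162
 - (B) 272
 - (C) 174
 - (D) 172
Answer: D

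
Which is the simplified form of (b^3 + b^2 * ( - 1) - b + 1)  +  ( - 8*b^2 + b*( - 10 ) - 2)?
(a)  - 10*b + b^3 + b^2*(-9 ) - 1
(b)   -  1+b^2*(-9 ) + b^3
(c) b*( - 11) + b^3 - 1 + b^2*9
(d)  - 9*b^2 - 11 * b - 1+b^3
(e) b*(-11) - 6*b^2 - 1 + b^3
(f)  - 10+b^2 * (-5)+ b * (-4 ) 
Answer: d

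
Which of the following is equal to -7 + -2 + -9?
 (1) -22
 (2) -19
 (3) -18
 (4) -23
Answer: 3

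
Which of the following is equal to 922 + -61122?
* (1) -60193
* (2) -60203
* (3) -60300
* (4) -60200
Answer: 4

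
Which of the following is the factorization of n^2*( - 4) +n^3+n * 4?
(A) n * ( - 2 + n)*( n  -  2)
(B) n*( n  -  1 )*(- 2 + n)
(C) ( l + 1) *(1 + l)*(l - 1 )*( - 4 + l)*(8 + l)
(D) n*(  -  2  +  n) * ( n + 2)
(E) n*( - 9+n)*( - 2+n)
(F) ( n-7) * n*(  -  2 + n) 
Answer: A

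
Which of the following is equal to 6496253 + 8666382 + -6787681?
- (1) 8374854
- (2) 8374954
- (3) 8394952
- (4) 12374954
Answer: 2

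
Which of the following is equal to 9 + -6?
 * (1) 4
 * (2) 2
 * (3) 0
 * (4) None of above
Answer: 4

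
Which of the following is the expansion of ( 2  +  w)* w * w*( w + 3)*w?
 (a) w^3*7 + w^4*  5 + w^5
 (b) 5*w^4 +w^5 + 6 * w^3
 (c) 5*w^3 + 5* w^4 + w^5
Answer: b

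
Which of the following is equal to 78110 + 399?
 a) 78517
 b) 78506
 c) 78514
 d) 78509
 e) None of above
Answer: d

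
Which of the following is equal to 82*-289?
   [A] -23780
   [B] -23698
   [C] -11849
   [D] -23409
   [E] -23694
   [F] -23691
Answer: B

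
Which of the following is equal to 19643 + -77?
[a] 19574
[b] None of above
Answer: b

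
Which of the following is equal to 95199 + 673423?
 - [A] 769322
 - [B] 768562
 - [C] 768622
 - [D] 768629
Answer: C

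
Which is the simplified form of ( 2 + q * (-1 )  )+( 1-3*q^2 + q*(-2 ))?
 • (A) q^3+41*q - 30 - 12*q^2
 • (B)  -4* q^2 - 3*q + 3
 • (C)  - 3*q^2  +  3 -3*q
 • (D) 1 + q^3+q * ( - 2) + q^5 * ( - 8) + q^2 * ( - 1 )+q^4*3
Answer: C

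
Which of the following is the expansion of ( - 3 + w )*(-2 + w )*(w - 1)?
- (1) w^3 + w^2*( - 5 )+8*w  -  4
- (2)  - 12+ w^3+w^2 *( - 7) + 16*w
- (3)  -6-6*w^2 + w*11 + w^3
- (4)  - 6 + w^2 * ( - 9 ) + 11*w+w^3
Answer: 3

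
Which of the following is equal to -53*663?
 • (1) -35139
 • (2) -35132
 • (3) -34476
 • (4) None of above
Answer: 1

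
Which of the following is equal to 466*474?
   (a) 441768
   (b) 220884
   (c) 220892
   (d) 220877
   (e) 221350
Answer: b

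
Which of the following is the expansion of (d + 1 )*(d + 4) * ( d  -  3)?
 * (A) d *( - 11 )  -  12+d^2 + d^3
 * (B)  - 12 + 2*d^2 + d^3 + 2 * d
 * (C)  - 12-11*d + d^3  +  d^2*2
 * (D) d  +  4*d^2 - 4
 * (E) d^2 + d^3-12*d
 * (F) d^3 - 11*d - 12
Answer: C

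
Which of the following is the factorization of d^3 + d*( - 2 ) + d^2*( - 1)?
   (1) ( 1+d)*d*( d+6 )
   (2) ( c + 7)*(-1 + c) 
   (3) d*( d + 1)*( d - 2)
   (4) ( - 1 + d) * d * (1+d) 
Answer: 3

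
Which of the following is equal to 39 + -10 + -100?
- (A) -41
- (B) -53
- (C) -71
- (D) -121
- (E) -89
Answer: C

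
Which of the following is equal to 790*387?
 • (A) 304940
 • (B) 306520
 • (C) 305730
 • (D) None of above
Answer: C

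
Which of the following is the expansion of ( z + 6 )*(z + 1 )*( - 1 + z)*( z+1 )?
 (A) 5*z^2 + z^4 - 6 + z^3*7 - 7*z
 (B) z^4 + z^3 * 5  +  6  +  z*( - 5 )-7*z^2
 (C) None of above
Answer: A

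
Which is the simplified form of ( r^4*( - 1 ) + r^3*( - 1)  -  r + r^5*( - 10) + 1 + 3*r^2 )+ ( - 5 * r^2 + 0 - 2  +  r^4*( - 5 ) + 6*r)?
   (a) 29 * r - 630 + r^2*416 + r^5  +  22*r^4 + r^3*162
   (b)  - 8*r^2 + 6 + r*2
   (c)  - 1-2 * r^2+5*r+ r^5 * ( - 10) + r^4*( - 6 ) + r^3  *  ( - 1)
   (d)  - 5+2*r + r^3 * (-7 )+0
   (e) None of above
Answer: c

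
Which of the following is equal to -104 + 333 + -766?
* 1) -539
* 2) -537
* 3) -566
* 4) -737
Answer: 2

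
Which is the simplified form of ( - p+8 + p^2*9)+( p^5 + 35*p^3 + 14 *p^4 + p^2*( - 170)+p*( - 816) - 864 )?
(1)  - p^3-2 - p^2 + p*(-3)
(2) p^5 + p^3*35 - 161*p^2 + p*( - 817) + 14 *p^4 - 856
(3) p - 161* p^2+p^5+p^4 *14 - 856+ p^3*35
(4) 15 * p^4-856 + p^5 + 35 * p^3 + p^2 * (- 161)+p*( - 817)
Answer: 2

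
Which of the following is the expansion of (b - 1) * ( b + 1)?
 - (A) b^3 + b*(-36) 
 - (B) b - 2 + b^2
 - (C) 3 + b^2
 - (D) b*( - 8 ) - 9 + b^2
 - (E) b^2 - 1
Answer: E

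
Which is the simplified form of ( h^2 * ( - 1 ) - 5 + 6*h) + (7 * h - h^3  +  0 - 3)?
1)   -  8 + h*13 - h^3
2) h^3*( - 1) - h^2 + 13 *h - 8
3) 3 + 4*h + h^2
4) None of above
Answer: 2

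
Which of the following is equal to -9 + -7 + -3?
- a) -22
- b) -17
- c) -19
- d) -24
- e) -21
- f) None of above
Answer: c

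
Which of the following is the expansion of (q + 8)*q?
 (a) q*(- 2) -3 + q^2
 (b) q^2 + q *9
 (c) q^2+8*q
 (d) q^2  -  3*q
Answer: c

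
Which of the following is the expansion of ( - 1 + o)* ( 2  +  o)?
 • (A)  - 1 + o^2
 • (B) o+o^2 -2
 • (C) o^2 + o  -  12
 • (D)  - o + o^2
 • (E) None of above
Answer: B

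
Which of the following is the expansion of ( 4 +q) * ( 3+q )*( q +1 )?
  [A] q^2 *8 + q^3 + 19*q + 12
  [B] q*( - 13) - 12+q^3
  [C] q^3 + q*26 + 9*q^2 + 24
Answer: A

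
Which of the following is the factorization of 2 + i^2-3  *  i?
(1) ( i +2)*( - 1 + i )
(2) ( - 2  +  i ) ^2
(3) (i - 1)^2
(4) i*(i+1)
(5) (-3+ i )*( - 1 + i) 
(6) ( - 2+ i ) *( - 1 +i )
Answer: 6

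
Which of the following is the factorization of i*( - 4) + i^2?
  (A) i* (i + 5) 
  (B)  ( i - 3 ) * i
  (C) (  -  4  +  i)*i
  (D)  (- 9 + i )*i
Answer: C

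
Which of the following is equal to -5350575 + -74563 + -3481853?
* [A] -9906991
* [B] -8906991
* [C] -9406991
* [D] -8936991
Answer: B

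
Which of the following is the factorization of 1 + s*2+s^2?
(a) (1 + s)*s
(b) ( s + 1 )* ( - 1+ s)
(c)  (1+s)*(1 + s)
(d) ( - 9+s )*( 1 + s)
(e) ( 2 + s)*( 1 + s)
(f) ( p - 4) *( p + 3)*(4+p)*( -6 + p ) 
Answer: c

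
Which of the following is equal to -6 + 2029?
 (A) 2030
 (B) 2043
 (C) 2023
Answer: C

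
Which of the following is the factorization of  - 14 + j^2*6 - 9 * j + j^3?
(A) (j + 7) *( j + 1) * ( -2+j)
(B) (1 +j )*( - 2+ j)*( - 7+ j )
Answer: A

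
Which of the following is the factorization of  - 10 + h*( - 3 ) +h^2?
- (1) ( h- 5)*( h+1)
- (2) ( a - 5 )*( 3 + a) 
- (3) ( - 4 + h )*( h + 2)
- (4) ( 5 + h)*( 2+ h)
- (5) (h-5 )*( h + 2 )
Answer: 5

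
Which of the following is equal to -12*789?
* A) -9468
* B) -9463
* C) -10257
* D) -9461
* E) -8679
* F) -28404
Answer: A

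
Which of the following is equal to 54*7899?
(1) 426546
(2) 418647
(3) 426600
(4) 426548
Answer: 1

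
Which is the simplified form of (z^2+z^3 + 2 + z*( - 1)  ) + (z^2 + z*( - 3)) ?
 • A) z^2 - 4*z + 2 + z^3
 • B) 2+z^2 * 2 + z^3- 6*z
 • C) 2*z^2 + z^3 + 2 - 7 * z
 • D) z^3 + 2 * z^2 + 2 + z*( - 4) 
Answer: D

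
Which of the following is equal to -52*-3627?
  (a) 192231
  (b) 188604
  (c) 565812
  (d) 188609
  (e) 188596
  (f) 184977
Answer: b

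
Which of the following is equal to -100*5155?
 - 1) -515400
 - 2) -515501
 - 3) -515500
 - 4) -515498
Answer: 3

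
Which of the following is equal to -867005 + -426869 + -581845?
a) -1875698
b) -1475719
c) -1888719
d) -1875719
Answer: d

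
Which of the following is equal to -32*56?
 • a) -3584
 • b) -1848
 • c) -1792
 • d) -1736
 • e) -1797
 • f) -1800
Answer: c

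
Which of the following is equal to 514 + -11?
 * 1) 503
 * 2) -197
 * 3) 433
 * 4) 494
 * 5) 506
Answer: 1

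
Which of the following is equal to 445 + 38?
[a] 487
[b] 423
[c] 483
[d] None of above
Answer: c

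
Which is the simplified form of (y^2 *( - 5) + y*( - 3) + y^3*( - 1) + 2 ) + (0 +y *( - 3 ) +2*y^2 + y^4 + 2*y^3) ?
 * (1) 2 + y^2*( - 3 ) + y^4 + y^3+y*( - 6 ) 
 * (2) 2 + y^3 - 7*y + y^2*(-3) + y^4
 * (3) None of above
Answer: 1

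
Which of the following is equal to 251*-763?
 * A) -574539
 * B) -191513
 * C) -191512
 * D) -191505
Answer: B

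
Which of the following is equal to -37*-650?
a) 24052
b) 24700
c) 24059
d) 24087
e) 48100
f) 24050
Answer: f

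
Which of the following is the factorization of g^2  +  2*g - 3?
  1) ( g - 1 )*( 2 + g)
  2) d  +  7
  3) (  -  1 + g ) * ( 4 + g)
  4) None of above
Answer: 4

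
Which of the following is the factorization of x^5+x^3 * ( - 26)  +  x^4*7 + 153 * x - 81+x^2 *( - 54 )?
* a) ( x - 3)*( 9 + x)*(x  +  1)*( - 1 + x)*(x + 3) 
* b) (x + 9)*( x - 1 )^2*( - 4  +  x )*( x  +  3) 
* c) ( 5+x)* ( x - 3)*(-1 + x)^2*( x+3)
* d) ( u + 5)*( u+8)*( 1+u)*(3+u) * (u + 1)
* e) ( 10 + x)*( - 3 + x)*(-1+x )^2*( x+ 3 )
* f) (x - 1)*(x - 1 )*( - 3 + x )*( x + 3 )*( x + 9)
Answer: f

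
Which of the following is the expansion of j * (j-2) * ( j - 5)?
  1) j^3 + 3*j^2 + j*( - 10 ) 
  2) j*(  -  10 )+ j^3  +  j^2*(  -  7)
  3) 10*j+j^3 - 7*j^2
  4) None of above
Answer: 3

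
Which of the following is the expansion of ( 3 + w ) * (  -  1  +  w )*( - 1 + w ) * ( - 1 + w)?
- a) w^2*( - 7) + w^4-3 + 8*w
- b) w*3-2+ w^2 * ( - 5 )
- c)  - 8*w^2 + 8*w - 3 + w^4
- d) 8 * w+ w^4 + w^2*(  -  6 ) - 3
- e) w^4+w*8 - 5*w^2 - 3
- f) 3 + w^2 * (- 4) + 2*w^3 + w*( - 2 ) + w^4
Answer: d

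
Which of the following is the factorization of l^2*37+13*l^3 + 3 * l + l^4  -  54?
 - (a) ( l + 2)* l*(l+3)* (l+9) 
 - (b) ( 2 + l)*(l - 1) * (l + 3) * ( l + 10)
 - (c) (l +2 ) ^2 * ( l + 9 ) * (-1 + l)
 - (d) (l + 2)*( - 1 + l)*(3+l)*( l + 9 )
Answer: d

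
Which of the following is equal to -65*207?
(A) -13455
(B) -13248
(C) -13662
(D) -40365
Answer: A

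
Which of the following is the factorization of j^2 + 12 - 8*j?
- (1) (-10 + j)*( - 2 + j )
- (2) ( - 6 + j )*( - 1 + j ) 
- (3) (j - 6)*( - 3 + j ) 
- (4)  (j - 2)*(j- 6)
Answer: 4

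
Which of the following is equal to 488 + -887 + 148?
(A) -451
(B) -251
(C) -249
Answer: B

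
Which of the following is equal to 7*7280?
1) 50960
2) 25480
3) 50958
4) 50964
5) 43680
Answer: 1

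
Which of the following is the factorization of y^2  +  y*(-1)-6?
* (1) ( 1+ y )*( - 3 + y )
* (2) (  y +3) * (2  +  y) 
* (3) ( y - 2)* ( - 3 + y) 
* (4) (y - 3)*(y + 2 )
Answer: 4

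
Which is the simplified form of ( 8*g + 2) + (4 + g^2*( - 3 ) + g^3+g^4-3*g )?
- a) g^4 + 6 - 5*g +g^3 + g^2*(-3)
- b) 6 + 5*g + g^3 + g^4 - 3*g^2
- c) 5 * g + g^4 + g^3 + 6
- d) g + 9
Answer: b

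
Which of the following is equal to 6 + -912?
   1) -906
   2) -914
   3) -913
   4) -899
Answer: 1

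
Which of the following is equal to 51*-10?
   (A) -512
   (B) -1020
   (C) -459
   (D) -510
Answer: D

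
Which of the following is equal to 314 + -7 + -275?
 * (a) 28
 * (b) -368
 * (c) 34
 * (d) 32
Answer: d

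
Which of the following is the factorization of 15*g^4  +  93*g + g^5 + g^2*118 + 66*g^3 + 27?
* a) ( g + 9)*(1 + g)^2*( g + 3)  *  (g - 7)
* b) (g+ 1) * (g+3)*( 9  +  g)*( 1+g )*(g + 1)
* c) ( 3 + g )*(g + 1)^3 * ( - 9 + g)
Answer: b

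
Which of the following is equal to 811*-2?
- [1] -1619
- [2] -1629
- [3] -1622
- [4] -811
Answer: 3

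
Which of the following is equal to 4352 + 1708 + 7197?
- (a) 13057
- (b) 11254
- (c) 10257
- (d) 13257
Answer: d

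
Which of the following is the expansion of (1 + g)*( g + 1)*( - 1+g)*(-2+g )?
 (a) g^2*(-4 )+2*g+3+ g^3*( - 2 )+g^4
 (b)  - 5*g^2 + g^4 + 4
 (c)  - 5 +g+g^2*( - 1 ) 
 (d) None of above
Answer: d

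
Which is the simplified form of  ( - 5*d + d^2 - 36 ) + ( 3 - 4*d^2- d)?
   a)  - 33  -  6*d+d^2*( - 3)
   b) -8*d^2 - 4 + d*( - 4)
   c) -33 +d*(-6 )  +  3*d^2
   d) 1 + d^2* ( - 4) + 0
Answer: a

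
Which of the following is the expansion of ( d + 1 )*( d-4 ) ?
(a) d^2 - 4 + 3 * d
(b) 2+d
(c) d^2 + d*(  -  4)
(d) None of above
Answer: d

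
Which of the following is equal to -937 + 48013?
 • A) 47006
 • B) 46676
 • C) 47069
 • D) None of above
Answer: D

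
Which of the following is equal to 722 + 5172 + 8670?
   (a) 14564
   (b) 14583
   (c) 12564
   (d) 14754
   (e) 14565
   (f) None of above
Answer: a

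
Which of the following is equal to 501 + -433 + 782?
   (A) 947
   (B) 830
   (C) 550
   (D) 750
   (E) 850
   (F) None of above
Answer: E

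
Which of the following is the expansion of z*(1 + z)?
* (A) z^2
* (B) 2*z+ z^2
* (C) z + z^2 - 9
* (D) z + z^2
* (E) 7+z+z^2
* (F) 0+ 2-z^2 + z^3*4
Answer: D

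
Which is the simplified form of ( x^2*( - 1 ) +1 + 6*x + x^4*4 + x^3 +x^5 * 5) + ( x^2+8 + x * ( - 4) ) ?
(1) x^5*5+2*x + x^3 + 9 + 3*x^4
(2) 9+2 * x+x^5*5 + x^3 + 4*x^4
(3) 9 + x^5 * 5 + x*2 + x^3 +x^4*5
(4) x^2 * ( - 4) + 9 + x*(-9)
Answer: 2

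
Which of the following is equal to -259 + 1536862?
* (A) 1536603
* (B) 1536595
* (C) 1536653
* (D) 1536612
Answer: A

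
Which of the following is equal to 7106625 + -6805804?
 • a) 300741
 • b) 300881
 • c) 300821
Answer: c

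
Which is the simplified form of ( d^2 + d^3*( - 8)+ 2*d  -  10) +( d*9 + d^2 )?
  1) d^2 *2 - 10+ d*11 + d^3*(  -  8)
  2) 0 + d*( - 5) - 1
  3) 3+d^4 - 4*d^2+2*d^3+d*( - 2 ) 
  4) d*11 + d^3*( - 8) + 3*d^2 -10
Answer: 1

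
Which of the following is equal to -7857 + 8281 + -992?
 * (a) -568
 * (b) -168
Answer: a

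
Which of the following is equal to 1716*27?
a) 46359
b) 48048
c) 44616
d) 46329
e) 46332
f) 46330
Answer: e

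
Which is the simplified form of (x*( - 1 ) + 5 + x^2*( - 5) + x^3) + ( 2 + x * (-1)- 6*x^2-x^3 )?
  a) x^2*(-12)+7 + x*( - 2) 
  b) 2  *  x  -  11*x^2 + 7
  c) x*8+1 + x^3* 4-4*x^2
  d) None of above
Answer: d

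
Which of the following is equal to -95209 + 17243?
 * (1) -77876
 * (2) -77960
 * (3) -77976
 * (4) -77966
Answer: 4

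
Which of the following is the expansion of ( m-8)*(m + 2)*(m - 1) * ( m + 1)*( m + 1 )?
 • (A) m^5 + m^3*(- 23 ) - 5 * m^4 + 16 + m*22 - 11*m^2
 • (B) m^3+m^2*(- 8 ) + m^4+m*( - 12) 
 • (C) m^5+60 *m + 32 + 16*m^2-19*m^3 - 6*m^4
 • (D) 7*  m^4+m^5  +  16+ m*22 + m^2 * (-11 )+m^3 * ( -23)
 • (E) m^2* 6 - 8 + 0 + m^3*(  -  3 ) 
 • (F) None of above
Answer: A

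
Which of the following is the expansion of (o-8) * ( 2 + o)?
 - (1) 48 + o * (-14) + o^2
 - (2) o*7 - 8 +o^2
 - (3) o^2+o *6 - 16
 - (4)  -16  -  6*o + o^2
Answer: 4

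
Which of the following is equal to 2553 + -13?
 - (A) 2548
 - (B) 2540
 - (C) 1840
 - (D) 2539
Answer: B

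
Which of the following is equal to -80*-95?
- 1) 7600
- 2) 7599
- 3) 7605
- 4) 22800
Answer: 1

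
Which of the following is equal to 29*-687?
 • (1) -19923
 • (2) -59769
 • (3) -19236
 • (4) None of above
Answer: 1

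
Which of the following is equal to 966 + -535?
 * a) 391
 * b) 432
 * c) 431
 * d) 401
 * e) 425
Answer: c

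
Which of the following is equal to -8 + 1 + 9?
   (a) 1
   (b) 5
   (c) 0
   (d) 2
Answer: d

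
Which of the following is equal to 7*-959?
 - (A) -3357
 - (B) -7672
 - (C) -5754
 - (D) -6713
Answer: D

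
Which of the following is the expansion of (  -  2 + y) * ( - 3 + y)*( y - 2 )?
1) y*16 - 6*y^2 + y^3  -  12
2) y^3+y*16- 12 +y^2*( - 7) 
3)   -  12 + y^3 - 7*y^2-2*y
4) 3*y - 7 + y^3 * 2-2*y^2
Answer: 2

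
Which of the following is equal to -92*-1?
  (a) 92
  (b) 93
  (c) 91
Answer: a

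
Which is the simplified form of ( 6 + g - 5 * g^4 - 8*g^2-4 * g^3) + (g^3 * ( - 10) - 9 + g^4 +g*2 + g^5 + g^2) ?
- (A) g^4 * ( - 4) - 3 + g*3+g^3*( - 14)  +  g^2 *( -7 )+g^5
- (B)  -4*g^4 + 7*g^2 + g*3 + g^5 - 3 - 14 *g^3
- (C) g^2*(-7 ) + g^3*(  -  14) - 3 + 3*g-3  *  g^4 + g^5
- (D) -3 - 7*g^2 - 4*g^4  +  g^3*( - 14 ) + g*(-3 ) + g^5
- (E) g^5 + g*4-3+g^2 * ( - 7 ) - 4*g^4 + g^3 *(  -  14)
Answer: A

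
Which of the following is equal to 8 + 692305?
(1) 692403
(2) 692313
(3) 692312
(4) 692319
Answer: 2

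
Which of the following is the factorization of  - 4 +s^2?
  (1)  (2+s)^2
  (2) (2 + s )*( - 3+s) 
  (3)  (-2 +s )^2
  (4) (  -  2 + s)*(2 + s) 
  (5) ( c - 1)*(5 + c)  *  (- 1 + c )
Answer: 4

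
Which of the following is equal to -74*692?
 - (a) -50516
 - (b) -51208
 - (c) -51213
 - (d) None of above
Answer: b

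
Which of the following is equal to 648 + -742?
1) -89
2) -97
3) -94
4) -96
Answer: 3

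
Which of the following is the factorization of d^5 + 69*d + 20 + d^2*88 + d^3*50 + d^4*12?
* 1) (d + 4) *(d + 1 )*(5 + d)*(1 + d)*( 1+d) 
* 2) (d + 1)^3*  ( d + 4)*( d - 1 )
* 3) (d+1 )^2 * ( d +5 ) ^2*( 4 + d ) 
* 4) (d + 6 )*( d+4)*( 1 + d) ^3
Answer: 1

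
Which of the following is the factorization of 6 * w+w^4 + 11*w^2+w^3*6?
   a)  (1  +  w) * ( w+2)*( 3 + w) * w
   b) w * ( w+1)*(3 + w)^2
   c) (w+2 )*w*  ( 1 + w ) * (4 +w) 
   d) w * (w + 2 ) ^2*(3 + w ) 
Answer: a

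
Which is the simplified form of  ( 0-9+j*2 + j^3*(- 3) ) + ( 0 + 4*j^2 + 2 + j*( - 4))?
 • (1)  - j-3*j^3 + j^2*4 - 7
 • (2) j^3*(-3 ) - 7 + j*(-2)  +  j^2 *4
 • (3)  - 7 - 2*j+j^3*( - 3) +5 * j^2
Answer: 2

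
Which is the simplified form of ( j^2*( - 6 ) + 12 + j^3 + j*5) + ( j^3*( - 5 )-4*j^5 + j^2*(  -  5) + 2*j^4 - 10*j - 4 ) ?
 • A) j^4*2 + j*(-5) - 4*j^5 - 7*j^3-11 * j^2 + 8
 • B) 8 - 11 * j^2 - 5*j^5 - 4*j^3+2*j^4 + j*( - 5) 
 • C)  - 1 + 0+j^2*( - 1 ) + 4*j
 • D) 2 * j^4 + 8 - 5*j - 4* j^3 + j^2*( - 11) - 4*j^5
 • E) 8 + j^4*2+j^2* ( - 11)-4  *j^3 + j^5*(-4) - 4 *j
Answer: D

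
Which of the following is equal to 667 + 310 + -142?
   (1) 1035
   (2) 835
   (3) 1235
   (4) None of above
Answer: 2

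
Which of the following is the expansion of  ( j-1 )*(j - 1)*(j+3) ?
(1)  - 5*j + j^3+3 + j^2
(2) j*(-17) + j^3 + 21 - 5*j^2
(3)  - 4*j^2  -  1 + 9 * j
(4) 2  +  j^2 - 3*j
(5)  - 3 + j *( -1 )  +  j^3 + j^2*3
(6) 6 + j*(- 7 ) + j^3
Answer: 1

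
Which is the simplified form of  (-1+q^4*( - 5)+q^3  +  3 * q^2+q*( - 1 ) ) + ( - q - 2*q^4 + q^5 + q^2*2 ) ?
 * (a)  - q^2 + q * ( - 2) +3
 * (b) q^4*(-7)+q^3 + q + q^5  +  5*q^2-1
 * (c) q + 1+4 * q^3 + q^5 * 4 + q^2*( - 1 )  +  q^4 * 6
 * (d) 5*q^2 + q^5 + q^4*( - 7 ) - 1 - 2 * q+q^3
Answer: d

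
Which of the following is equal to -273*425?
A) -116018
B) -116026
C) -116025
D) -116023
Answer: C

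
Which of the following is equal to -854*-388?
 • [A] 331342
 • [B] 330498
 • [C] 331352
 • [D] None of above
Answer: C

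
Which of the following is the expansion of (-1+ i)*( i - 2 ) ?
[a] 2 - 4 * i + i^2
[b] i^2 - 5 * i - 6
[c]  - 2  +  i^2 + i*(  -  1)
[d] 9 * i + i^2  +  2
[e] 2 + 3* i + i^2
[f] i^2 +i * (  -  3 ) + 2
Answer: f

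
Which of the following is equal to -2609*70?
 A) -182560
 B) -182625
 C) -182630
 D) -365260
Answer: C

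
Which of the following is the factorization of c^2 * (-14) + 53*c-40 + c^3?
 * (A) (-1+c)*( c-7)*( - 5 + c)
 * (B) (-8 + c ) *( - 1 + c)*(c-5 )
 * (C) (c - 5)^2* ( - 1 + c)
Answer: B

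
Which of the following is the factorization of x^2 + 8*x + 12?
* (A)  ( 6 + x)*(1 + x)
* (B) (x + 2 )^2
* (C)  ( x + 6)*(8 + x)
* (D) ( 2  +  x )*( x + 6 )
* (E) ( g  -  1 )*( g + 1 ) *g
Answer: D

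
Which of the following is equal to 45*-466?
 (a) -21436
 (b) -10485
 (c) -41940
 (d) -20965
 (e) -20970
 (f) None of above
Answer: e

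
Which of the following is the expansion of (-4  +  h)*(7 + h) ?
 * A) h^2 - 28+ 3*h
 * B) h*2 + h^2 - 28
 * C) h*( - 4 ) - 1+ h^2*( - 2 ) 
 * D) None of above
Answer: A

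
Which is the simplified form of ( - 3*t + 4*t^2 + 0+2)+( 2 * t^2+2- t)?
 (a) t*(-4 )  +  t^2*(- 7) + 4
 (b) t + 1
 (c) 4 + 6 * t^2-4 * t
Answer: c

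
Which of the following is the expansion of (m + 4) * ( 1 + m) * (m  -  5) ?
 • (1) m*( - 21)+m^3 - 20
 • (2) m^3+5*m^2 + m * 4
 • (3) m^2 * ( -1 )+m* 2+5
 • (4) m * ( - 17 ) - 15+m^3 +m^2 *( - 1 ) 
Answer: 1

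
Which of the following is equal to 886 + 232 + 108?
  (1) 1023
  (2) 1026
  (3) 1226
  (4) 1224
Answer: 3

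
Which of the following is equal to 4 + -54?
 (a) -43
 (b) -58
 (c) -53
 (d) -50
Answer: d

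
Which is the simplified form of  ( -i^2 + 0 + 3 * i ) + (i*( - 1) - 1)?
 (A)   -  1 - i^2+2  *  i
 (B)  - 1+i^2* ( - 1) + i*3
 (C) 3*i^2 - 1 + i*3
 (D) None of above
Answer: A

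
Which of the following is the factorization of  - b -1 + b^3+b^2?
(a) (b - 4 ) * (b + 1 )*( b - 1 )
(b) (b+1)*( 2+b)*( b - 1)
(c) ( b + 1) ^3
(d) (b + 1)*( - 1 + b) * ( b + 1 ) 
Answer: d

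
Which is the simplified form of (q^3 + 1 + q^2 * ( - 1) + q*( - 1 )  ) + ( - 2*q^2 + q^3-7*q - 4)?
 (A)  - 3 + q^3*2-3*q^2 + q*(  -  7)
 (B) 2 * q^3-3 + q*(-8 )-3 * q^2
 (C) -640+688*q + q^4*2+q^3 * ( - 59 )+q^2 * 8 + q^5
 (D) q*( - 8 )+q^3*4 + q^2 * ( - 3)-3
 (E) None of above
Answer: B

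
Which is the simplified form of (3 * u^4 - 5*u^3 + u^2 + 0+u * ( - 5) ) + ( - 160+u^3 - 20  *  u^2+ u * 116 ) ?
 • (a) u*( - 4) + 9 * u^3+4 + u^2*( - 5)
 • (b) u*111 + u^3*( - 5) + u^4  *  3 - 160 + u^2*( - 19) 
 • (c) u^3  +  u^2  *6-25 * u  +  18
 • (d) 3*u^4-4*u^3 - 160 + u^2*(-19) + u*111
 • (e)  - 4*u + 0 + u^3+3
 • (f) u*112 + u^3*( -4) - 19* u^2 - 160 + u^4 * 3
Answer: d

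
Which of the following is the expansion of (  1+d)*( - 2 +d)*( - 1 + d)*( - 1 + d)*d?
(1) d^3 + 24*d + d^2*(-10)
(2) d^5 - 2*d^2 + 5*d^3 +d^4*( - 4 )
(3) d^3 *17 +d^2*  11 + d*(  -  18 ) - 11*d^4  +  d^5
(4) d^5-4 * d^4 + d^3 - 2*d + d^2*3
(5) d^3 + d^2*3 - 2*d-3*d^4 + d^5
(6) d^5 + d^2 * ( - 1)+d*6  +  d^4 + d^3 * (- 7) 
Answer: 5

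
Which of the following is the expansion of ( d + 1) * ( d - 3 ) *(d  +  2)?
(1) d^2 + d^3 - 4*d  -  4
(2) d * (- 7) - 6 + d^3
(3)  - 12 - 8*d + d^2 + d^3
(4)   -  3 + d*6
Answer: 2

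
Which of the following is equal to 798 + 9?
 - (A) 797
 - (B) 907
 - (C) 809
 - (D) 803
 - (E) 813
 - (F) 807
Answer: F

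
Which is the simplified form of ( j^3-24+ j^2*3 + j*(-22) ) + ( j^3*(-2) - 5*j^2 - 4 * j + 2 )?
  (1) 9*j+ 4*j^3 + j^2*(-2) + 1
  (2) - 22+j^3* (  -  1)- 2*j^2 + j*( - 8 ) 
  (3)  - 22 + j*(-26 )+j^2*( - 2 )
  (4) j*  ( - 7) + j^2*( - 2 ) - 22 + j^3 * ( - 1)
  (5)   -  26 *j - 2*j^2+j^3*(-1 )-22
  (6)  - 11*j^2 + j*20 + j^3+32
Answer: 5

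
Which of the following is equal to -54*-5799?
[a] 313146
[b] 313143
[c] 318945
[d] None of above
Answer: a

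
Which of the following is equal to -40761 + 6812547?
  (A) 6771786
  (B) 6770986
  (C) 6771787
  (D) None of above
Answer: A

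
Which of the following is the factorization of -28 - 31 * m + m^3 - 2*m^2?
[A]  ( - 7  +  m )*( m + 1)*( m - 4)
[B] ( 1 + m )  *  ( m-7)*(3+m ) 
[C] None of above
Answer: C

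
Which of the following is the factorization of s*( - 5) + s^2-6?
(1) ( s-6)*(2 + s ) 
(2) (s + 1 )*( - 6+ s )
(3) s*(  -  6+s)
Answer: 2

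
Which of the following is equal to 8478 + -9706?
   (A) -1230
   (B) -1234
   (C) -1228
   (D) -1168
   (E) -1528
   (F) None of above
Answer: C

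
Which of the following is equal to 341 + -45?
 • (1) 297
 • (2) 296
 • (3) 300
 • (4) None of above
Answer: 2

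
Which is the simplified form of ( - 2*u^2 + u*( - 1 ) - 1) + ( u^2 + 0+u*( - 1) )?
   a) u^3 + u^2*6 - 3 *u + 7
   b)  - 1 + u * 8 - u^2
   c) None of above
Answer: c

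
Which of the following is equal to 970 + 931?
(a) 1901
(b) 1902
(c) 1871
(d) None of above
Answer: a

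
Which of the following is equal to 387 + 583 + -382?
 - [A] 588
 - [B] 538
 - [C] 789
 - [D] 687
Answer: A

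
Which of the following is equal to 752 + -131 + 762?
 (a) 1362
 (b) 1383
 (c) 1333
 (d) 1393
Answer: b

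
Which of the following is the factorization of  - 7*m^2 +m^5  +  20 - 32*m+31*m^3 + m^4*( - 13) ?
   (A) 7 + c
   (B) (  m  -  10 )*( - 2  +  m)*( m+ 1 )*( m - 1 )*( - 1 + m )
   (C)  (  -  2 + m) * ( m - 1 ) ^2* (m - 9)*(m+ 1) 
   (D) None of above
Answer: B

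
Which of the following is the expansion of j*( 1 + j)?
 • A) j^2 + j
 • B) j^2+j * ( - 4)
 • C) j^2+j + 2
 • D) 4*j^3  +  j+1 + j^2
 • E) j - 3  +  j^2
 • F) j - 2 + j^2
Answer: A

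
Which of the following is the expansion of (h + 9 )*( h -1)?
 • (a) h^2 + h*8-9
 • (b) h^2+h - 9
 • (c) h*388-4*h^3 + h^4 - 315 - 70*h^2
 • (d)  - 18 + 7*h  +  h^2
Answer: a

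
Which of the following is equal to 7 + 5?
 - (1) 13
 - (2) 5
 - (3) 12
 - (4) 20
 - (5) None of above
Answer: 3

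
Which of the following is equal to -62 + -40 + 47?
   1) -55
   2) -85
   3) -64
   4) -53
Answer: 1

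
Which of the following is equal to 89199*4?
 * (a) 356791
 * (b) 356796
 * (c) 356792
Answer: b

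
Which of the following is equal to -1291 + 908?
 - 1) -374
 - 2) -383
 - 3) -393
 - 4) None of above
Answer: 2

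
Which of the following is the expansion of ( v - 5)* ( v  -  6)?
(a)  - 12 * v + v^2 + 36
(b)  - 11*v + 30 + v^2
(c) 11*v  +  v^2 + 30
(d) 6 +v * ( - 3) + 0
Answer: b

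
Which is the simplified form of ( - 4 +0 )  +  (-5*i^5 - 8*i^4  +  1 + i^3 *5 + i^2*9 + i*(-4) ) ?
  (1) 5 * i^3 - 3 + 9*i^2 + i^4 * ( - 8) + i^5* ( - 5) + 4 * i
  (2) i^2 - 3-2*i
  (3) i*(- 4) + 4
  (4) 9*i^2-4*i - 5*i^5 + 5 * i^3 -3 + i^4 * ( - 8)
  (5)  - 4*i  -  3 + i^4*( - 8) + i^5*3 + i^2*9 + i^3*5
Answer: 4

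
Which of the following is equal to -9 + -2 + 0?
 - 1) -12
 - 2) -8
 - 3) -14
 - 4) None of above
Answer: 4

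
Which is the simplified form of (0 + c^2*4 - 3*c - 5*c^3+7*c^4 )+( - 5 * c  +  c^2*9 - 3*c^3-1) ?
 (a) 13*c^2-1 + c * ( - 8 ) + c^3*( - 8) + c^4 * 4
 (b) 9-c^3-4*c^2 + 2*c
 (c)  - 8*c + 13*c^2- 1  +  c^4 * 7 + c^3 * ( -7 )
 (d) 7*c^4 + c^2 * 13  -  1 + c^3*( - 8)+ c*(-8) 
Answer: d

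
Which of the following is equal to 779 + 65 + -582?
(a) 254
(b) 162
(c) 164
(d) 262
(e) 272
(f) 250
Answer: d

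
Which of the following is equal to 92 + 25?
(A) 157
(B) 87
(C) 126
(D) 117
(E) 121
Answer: D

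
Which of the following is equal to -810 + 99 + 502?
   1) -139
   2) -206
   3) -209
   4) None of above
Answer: 3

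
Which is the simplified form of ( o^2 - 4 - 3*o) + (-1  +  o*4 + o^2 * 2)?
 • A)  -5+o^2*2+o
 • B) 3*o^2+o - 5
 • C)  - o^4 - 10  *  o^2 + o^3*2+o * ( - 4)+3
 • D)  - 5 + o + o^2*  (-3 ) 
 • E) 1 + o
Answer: B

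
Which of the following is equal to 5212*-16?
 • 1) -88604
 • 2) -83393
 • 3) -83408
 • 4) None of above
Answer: 4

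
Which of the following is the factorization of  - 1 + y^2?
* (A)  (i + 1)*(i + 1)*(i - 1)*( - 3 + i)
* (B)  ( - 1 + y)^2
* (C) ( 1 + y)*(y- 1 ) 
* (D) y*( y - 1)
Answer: C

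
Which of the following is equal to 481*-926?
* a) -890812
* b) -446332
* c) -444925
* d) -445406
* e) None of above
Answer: d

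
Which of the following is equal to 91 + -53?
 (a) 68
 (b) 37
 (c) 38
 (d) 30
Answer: c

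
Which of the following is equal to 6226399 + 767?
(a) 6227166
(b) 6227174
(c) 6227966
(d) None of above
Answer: a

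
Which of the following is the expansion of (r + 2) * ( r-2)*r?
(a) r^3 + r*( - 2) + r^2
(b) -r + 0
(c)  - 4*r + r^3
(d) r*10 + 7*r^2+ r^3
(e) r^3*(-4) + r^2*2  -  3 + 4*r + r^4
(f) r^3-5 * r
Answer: c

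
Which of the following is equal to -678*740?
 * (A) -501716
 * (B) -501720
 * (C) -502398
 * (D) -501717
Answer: B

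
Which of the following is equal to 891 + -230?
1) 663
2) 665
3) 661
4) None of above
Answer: 3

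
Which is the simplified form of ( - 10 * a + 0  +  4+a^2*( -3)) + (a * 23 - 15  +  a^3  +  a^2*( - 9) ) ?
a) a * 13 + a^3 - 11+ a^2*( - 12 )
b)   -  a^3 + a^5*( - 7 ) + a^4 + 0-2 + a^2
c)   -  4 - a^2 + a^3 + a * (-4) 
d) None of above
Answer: a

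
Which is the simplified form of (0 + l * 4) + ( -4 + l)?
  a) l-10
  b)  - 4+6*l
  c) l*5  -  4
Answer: c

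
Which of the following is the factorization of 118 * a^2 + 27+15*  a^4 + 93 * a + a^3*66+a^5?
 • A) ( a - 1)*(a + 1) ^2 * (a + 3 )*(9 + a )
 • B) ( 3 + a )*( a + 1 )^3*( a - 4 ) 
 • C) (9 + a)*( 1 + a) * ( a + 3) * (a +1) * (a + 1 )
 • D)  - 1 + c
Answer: C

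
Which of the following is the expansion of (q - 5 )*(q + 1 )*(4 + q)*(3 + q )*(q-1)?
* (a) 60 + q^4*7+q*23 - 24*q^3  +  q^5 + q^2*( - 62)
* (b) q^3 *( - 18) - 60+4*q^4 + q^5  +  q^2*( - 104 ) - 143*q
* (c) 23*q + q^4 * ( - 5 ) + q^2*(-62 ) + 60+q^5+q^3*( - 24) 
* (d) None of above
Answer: d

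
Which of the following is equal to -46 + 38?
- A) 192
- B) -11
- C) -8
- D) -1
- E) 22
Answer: C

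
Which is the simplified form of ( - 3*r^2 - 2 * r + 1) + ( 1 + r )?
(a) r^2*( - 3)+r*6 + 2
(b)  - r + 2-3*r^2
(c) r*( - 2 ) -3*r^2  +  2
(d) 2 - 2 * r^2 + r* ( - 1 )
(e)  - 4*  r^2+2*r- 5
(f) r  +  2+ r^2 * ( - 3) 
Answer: b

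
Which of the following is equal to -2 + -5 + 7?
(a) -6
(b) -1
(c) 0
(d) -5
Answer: c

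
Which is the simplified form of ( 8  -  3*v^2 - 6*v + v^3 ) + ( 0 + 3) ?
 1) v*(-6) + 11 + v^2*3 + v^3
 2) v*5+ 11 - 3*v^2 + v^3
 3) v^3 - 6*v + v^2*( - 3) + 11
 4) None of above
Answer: 3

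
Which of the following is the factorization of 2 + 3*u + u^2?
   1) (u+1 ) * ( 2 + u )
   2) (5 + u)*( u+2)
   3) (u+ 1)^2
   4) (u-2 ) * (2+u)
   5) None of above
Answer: 1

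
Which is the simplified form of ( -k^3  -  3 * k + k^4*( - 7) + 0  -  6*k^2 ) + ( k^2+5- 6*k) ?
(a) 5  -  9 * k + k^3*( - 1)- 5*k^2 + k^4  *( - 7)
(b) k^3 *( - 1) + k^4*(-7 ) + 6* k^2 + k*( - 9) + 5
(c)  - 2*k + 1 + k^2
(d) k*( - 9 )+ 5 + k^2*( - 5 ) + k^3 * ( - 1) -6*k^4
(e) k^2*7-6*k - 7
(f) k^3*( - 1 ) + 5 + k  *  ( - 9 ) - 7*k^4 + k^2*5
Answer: a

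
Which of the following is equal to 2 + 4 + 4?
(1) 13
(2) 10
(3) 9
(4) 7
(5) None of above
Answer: 2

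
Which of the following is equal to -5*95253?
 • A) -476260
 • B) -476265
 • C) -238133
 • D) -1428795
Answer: B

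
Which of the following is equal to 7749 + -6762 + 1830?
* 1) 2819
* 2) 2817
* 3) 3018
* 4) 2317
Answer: 2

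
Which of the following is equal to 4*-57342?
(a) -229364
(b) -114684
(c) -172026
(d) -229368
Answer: d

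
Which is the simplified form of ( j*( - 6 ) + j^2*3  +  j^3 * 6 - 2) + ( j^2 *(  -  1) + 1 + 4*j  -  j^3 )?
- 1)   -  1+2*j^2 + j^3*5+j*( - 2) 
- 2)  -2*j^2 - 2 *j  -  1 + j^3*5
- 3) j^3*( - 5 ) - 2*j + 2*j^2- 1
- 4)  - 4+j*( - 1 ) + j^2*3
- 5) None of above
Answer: 1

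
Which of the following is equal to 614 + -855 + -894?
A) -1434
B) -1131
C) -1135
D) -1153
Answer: C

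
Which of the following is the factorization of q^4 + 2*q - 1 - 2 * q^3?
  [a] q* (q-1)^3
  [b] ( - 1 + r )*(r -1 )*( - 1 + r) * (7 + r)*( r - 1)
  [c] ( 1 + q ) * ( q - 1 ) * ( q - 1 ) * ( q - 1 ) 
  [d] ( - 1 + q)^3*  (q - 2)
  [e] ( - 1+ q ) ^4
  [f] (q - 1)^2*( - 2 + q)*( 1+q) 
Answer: c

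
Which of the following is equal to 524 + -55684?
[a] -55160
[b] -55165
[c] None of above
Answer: a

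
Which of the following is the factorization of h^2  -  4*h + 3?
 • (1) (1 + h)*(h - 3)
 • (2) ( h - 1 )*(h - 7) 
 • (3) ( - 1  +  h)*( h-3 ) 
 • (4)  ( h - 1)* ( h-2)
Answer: 3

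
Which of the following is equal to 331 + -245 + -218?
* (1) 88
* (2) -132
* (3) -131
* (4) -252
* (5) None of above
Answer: 2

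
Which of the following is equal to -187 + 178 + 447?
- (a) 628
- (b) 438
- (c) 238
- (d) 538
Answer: b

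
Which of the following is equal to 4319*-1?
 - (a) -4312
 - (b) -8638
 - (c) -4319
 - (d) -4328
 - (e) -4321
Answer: c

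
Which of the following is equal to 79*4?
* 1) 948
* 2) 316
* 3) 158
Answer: 2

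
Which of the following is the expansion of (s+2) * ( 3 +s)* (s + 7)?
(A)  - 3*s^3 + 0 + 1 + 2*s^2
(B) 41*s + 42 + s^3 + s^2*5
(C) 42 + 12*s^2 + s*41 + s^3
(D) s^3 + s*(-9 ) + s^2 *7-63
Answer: C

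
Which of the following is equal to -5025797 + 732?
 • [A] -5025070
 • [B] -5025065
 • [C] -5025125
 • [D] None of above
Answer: B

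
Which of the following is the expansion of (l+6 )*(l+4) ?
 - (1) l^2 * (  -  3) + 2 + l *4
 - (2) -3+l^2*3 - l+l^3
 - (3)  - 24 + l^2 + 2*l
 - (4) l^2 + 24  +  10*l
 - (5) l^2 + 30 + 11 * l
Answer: 4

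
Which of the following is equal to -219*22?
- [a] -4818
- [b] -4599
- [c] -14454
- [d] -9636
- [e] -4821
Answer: a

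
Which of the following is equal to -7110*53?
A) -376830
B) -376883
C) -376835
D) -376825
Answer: A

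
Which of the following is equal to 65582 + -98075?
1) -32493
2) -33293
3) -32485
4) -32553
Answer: 1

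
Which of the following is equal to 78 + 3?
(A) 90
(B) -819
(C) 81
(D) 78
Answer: C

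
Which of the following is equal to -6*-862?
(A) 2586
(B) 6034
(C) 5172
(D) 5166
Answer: C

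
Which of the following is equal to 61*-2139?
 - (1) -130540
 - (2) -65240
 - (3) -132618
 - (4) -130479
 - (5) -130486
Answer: 4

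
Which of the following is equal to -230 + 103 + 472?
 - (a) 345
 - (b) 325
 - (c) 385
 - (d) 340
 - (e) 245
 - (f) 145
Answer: a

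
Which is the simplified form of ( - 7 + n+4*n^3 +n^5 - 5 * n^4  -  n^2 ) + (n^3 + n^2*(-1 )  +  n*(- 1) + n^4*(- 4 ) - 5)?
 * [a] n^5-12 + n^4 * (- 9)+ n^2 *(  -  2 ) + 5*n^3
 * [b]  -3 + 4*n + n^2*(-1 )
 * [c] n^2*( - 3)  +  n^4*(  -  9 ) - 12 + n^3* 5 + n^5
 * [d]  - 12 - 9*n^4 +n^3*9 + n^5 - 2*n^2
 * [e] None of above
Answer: a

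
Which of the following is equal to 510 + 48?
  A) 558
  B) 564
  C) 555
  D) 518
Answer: A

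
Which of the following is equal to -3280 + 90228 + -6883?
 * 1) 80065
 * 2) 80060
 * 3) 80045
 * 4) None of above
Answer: 1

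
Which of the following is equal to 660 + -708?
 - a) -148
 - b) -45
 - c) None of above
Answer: c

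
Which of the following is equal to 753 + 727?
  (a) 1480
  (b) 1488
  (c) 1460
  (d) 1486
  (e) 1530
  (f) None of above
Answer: a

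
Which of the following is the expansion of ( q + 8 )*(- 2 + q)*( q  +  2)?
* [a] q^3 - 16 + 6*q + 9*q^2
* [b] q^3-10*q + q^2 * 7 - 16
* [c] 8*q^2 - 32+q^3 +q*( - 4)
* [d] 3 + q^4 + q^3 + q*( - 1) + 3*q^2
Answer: c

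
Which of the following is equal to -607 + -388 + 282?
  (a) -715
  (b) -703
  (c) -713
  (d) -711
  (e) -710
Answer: c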